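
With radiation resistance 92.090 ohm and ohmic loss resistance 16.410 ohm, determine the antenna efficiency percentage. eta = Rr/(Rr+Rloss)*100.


eta = 92.090 / (92.090 + 16.410) * 100 = 84.88%

84.88%


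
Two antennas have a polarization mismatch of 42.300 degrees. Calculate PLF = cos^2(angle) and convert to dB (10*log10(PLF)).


PLF_linear = cos^2(42.300 deg) = 0.5470542
PLF_dB = 10 * log10(0.5470542) = -2.620 dB

-2.620 dB


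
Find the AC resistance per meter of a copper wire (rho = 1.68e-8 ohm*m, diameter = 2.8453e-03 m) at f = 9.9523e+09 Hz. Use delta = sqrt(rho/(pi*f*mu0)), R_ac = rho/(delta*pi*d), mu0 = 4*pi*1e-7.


delta = sqrt(1.68e-8 / (pi * 9.9523e+09 * 4*pi*1e-7)) = 6.539026e-07 m
R_ac = 1.68e-8 / (6.539026e-07 * pi * 2.8453e-03) = 2.874 ohm/m

2.874 ohm/m


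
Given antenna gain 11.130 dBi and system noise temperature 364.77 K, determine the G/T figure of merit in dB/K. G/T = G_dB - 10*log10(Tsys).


G/T = 11.130 - 10*log10(364.77) = 11.130 - 25.62019 = -14.49 dB/K

-14.49 dB/K


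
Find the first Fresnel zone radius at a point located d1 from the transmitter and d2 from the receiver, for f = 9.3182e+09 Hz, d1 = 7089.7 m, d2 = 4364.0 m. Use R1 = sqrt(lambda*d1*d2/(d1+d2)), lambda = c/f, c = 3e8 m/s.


lambda = c / f = 3.0000e+08 / 9.3182e+09 = 0.03219506 m
R1 = sqrt(0.03219506 * 7089.7 * 4364.0 / (7089.7 + 4364.0)) = 9.326 m

9.326 m


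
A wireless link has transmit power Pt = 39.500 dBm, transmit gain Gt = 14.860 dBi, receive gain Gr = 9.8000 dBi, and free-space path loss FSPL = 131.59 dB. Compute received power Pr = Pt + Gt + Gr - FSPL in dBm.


Pr = 39.500 + 14.860 + 9.8000 - 131.59 = -67.43 dBm

-67.43 dBm


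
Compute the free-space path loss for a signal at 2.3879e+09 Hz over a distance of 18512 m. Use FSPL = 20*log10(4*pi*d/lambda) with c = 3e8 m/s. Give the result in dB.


lambda = c / f = 3.0000e+08 / 2.3879e+09 = 0.1256334 m
FSPL = 20 * log10(4*pi*18512/0.1256334) = 125.4 dB

125.4 dB


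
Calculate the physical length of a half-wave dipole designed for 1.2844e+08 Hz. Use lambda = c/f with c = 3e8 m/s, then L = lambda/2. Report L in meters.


lambda = c / f = 3.0000e+08 / 1.2844e+08 = 2.335721 m
L = lambda / 2 = 2.335721 / 2 = 1.168 m

1.168 m


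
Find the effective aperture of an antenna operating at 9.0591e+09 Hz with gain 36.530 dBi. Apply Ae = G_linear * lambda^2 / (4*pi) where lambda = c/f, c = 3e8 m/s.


lambda = c / f = 3.0000e+08 / 9.0591e+09 = 0.03311587 m
G_linear = 10^(36.530/10) = 4497.799
Ae = G_linear * lambda^2 / (4*pi) = 4497.799 * 0.03311587^2 / (4*pi) = 0.3925 m^2

0.3925 m^2


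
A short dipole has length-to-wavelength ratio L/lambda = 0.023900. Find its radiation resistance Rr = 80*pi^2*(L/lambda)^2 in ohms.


Rr = 80 * pi^2 * (0.023900)^2 = 80 * 9.869604 * 5.712100e-04 = 0.4510 ohm

0.4510 ohm


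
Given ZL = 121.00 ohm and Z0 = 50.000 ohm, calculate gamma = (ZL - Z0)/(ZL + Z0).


gamma = (121.00 - 50.000) / (121.00 + 50.000) = 0.4152

0.4152


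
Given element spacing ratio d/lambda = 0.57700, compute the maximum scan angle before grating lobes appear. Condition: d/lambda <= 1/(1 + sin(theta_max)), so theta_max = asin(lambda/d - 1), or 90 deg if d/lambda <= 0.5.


lambda/d - 1 = 1/0.57700 - 1 = 0.7331023
theta_max = asin(0.7331023) = 47.15 deg

47.15 deg


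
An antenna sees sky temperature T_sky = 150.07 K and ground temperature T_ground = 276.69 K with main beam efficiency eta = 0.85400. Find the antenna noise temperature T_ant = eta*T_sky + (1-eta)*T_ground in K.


T_ant = 0.85400 * 150.07 + (1 - 0.85400) * 276.69 = 168.6 K

168.6 K


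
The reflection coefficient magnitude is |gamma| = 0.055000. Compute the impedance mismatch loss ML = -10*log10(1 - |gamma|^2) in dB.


ML = -10 * log10(1 - 0.055000^2) = -10 * log10(0.996975) = 0.01316 dB

0.01316 dB


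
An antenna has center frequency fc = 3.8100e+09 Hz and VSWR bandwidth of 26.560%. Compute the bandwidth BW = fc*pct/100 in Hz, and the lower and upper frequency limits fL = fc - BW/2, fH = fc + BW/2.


BW = 3.8100e+09 * 26.560/100 = 1.011936e+09 Hz
fL = 3.8100e+09 - 1.011936e+09/2 = 3.304e+09 Hz
fH = 3.8100e+09 + 1.011936e+09/2 = 4.316e+09 Hz

BW=1.012e+09 Hz, fL=3.304e+09 Hz, fH=4.316e+09 Hz


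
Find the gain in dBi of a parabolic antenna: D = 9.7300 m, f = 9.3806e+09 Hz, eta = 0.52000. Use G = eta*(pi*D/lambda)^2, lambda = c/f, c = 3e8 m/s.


lambda = c / f = 3.0000e+08 / 9.3806e+09 = 0.03198090 m
G_linear = 0.52000 * (pi * 9.7300 / 0.03198090)^2 = 475058.8
G_dBi = 10 * log10(475058.8) = 56.77 dBi

56.77 dBi


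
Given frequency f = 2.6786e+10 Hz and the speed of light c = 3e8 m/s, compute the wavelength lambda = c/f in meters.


lambda = c / f = 3.0000e+08 / 2.6786e+10 = 0.01120 m

0.01120 m


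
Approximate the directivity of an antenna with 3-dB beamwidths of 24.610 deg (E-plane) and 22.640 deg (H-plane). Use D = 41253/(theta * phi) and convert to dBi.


D_linear = 41253 / (24.610 * 22.640) = 74.04019
D_dBi = 10 * log10(74.04019) = 18.69 dBi

18.69 dBi


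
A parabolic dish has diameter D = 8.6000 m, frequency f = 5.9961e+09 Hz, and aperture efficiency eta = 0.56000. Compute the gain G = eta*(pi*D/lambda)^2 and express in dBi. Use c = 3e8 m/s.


lambda = c / f = 3.0000e+08 / 5.9961e+09 = 0.05003252 m
G_linear = 0.56000 * (pi * 8.6000 / 0.05003252)^2 = 163297.6
G_dBi = 10 * log10(163297.6) = 52.13 dBi

52.13 dBi


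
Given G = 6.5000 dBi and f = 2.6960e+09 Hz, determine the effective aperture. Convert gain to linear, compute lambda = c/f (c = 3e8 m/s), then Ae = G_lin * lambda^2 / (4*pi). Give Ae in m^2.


lambda = c / f = 3.0000e+08 / 2.6960e+09 = 0.1112760 m
G_linear = 10^(6.5000/10) = 4.466836
Ae = G_linear * lambda^2 / (4*pi) = 4.466836 * 0.1112760^2 / (4*pi) = 4.401e-03 m^2

4.401e-03 m^2


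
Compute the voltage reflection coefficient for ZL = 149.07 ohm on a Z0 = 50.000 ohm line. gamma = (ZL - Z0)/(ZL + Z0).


gamma = (149.07 - 50.000) / (149.07 + 50.000) = 0.4977

0.4977


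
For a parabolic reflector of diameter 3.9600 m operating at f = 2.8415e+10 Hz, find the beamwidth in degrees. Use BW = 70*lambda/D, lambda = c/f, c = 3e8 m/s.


lambda = c / f = 3.0000e+08 / 2.8415e+10 = 0.01055780 m
BW = 70 * 0.01055780 / 3.9600 = 0.1866 deg

0.1866 deg


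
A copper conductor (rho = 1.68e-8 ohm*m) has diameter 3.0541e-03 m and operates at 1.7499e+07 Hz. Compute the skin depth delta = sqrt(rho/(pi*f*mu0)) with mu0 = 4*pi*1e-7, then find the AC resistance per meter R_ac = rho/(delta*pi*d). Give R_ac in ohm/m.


delta = sqrt(1.68e-8 / (pi * 1.7499e+07 * 4*pi*1e-7)) = 1.559438e-05 m
R_ac = 1.68e-8 / (1.559438e-05 * pi * 3.0541e-03) = 0.1123 ohm/m

0.1123 ohm/m


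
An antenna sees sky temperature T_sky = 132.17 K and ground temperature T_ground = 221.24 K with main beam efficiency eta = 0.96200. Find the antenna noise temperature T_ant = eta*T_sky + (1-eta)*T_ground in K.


T_ant = 0.96200 * 132.17 + (1 - 0.96200) * 221.24 = 135.6 K

135.6 K


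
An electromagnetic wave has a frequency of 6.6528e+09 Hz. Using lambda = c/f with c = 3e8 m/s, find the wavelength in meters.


lambda = c / f = 3.0000e+08 / 6.6528e+09 = 0.04509 m

0.04509 m


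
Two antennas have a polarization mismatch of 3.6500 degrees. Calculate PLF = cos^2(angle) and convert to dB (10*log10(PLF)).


PLF_linear = cos^2(3.6500 deg) = 0.9959472
PLF_dB = 10 * log10(0.9959472) = -0.01764 dB

-0.01764 dB


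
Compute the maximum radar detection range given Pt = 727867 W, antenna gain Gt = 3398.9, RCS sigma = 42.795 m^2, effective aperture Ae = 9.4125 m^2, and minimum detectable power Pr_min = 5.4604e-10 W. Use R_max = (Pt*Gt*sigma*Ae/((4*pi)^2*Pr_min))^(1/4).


R^4 = 727867*3398.9*42.795*9.4125 / ((4*pi)^2 * 5.4604e-10) = 1.155698e+19
R_max = 1.155698e+19^0.25 = 58306 m

58306 m


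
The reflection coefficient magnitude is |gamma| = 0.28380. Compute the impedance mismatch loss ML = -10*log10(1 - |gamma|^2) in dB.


ML = -10 * log10(1 - 0.28380^2) = -10 * log10(0.91945756) = 0.3647 dB

0.3647 dB


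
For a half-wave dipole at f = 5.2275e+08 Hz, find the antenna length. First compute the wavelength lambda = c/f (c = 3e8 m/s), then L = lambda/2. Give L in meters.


lambda = c / f = 3.0000e+08 / 5.2275e+08 = 0.5738881 m
L = lambda / 2 = 0.5738881 / 2 = 0.2869 m

0.2869 m


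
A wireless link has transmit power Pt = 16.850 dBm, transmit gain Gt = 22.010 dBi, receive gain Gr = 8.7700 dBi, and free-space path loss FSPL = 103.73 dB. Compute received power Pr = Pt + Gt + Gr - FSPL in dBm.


Pr = 16.850 + 22.010 + 8.7700 - 103.73 = -56.10 dBm

-56.10 dBm


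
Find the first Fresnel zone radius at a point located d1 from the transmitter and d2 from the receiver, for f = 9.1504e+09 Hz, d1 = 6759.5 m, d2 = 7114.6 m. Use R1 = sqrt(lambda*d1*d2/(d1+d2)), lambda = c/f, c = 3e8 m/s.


lambda = c / f = 3.0000e+08 / 9.1504e+09 = 0.03278545 m
R1 = sqrt(0.03278545 * 6759.5 * 7114.6 / (6759.5 + 7114.6)) = 10.66 m

10.66 m


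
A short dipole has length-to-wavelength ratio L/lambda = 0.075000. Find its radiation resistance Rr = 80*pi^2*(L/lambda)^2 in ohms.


Rr = 80 * pi^2 * (0.075000)^2 = 80 * 9.869604 * 5.625000e-03 = 4.441 ohm

4.441 ohm


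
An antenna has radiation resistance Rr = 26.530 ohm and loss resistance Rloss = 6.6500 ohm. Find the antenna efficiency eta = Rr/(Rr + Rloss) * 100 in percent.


eta = 26.530 / (26.530 + 6.6500) * 100 = 79.96%

79.96%


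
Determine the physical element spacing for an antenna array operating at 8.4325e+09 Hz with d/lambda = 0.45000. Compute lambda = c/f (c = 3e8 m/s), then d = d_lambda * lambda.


lambda = c / f = 3.0000e+08 / 8.4325e+09 = 0.03557664 m
d = 0.45000 * 0.03557664 = 0.01601 m

0.01601 m


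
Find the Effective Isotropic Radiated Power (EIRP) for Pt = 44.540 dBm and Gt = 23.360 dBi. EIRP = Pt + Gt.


EIRP = Pt + Gt = 44.540 + 23.360 = 67.90 dBm

67.90 dBm


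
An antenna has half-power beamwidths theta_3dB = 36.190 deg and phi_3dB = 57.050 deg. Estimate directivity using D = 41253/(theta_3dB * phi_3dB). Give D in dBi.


D_linear = 41253 / (36.190 * 57.050) = 19.98073
D_dBi = 10 * log10(19.98073) = 13.01 dBi

13.01 dBi


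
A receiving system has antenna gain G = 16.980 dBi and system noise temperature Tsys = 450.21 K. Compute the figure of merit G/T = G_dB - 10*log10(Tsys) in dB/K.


G/T = 16.980 - 10*log10(450.21) = 16.980 - 26.53415 = -9.554 dB/K

-9.554 dB/K


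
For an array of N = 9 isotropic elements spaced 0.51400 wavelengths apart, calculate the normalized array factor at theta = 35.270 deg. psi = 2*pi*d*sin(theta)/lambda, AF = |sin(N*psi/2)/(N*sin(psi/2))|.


psi = 2*pi*0.51400*sin(35.270 deg) = 1.864844 rad
AF = |sin(9*1.864844/2) / (9*sin(1.864844/2))| = 0.1188

0.1188


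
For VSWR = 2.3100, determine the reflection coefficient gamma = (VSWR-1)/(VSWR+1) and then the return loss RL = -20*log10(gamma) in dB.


gamma = (2.3100 - 1) / (2.3100 + 1) = 0.3957704
RL = -20 * log10(0.3957704) = 8.051 dB

8.051 dB


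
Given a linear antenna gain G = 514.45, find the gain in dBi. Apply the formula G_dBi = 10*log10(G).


G_dBi = 10 * log10(514.45) = 27.11 dBi

27.11 dBi


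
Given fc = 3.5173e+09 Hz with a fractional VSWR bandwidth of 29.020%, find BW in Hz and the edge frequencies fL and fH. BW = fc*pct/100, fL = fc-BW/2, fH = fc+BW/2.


BW = 3.5173e+09 * 29.020/100 = 1.020720e+09 Hz
fL = 3.5173e+09 - 1.020720e+09/2 = 3.007e+09 Hz
fH = 3.5173e+09 + 1.020720e+09/2 = 4.028e+09 Hz

BW=1.021e+09 Hz, fL=3.007e+09 Hz, fH=4.028e+09 Hz


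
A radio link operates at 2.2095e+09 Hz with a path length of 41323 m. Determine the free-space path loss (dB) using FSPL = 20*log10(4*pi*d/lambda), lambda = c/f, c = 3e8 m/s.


lambda = c / f = 3.0000e+08 / 2.2095e+09 = 0.1357773 m
FSPL = 20 * log10(4*pi*41323/0.1357773) = 131.7 dB

131.7 dB


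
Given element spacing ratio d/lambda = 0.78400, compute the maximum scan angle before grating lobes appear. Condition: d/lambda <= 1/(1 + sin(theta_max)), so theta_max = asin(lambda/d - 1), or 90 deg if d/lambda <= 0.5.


lambda/d - 1 = 1/0.78400 - 1 = 0.2755102
theta_max = asin(0.2755102) = 15.99 deg

15.99 deg


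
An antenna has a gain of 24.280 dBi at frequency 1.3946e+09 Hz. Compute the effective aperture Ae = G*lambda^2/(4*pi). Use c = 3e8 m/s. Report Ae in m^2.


lambda = c / f = 3.0000e+08 / 1.3946e+09 = 0.2151154 m
G_linear = 10^(24.280/10) = 267.9168
Ae = G_linear * lambda^2 / (4*pi) = 267.9168 * 0.2151154^2 / (4*pi) = 0.9866 m^2

0.9866 m^2


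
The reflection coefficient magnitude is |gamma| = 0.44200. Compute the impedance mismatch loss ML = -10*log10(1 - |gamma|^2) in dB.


ML = -10 * log10(1 - 0.44200^2) = -10 * log10(0.804636) = 0.9440 dB

0.9440 dB


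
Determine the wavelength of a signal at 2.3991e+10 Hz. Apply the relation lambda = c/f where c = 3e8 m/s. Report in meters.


lambda = c / f = 3.0000e+08 / 2.3991e+10 = 0.01250 m

0.01250 m


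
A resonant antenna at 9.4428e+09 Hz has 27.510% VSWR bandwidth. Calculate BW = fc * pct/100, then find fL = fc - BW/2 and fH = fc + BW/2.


BW = 9.4428e+09 * 27.510/100 = 2.597714e+09 Hz
fL = 9.4428e+09 - 2.597714e+09/2 = 8.144e+09 Hz
fH = 9.4428e+09 + 2.597714e+09/2 = 1.074e+10 Hz

BW=2.598e+09 Hz, fL=8.144e+09 Hz, fH=1.074e+10 Hz


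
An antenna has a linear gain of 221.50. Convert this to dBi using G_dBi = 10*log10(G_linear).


G_dBi = 10 * log10(221.50) = 23.45 dBi

23.45 dBi


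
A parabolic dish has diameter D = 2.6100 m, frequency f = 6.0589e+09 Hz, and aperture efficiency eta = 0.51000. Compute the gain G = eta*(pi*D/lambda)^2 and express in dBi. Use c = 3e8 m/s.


lambda = c / f = 3.0000e+08 / 6.0589e+09 = 0.04951394 m
G_linear = 0.51000 * (pi * 2.6100 / 0.04951394)^2 = 13986.08
G_dBi = 10 * log10(13986.08) = 41.46 dBi

41.46 dBi


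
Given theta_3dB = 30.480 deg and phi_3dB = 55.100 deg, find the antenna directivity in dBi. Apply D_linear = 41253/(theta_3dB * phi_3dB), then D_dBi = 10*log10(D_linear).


D_linear = 41253 / (30.480 * 55.100) = 24.56343
D_dBi = 10 * log10(24.56343) = 13.90 dBi

13.90 dBi


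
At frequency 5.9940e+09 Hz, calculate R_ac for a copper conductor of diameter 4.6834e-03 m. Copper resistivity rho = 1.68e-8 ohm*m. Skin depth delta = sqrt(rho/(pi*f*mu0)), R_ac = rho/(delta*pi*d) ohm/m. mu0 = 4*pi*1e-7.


delta = sqrt(1.68e-8 / (pi * 5.9940e+09 * 4*pi*1e-7)) = 8.425902e-07 m
R_ac = 1.68e-8 / (8.425902e-07 * pi * 4.6834e-03) = 1.355 ohm/m

1.355 ohm/m


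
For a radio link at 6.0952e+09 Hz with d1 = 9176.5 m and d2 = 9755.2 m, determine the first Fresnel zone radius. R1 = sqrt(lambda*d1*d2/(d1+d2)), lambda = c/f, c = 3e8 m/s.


lambda = c / f = 3.0000e+08 / 6.0952e+09 = 0.04921906 m
R1 = sqrt(0.04921906 * 9176.5 * 9755.2 / (9176.5 + 9755.2)) = 15.26 m

15.26 m


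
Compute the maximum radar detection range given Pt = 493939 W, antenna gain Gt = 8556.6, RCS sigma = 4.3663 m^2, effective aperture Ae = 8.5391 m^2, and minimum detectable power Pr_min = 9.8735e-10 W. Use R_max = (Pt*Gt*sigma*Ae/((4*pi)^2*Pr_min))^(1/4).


R^4 = 493939*8556.6*4.3663*8.5391 / ((4*pi)^2 * 9.8735e-10) = 1.010670e+18
R_max = 1.010670e+18^0.25 = 31707 m

31707 m


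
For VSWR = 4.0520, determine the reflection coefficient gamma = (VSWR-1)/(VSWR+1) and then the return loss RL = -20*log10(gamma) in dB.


gamma = (4.0520 - 1) / (4.0520 + 1) = 0.6041172
RL = -20 * log10(0.6041172) = 4.378 dB

4.378 dB


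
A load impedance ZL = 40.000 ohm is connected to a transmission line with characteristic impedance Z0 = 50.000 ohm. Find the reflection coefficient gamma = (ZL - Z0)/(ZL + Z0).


gamma = (40.000 - 50.000) / (40.000 + 50.000) = -0.1111

-0.1111


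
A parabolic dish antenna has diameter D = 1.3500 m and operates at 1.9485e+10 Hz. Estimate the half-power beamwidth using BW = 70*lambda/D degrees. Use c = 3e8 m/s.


lambda = c / f = 3.0000e+08 / 1.9485e+10 = 0.01539646 m
BW = 70 * 0.01539646 / 1.3500 = 0.7983 deg

0.7983 deg


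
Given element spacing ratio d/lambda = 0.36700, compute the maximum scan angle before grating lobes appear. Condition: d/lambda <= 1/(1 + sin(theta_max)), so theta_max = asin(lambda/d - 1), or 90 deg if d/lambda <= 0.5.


lambda/d - 1 = 1/0.36700 - 1 = 1.724796 >= 1
d/lambda <= 0.5, so the array can scan to endfire without grating lobes: theta_max = 90 deg

90 deg


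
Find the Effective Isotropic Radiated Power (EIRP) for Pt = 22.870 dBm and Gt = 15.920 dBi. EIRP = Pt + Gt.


EIRP = Pt + Gt = 22.870 + 15.920 = 38.79 dBm

38.79 dBm


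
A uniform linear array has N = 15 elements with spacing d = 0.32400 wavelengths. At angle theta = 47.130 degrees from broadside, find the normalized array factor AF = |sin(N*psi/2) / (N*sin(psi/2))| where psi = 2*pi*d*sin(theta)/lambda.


psi = 2*pi*0.32400*sin(47.130 deg) = 1.492001 rad
AF = |sin(15*1.492001/2) / (15*sin(1.492001/2))| = 0.09638

0.09638


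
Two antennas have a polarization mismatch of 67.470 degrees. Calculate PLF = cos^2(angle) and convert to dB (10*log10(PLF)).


PLF_linear = cos^2(67.470 deg) = 0.1468170
PLF_dB = 10 * log10(0.1468170) = -8.332 dB

-8.332 dB


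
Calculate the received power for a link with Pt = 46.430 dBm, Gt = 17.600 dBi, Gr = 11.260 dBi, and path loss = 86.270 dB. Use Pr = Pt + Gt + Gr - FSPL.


Pr = 46.430 + 17.600 + 11.260 - 86.270 = -10.98 dBm

-10.98 dBm


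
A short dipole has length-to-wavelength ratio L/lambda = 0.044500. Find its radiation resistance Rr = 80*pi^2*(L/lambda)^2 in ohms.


Rr = 80 * pi^2 * (0.044500)^2 = 80 * 9.869604 * 1.980250e-03 = 1.564 ohm

1.564 ohm


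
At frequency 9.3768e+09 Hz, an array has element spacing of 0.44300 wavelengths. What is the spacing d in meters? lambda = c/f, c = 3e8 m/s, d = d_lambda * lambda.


lambda = c / f = 3.0000e+08 / 9.3768e+09 = 0.03199386 m
d = 0.44300 * 0.03199386 = 0.01417 m

0.01417 m


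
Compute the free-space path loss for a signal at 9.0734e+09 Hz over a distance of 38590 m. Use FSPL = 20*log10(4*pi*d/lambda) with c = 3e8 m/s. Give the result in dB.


lambda = c / f = 3.0000e+08 / 9.0734e+09 = 0.03306368 m
FSPL = 20 * log10(4*pi*38590/0.03306368) = 143.3 dB

143.3 dB


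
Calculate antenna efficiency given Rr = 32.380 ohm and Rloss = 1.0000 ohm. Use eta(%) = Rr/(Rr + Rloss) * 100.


eta = 32.380 / (32.380 + 1.0000) * 100 = 97.00%

97.00%


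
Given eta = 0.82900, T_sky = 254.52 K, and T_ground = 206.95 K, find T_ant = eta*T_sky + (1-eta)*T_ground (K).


T_ant = 0.82900 * 254.52 + (1 - 0.82900) * 206.95 = 246.4 K

246.4 K


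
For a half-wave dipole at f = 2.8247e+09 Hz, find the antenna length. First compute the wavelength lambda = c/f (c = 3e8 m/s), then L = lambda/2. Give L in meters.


lambda = c / f = 3.0000e+08 / 2.8247e+09 = 0.1062060 m
L = lambda / 2 = 0.1062060 / 2 = 0.05310 m

0.05310 m


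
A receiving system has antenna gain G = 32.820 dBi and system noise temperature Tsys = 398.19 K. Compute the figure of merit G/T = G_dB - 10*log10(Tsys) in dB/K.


G/T = 32.820 - 10*log10(398.19) = 32.820 - 26.00090 = 6.819 dB/K

6.819 dB/K


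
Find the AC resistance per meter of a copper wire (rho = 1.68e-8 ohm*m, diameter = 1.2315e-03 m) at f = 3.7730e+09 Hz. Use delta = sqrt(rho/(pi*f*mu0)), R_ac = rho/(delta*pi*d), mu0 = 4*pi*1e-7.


delta = sqrt(1.68e-8 / (pi * 3.7730e+09 * 4*pi*1e-7)) = 1.062017e-06 m
R_ac = 1.68e-8 / (1.062017e-06 * pi * 1.2315e-03) = 4.089 ohm/m

4.089 ohm/m


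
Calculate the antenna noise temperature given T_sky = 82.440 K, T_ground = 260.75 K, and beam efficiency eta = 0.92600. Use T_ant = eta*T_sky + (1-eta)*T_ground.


T_ant = 0.92600 * 82.440 + (1 - 0.92600) * 260.75 = 95.63 K

95.63 K


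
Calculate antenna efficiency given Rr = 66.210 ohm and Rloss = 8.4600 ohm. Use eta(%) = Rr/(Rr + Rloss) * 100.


eta = 66.210 / (66.210 + 8.4600) * 100 = 88.67%

88.67%


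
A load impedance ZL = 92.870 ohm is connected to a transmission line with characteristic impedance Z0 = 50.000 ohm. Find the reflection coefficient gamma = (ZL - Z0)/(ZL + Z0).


gamma = (92.870 - 50.000) / (92.870 + 50.000) = 0.3001

0.3001


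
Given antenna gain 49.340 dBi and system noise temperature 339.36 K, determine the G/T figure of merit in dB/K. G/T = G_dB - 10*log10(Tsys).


G/T = 49.340 - 10*log10(339.36) = 49.340 - 25.30661 = 24.03 dB/K

24.03 dB/K


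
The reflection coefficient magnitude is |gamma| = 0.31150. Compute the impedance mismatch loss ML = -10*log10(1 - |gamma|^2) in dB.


ML = -10 * log10(1 - 0.31150^2) = -10 * log10(0.90296775) = 0.4433 dB

0.4433 dB


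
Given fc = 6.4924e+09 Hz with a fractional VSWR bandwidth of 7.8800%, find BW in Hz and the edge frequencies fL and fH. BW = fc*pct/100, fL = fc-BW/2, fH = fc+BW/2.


BW = 6.4924e+09 * 7.8800/100 = 5.116011e+08 Hz
fL = 6.4924e+09 - 5.116011e+08/2 = 6.237e+09 Hz
fH = 6.4924e+09 + 5.116011e+08/2 = 6.748e+09 Hz

BW=5.116e+08 Hz, fL=6.237e+09 Hz, fH=6.748e+09 Hz


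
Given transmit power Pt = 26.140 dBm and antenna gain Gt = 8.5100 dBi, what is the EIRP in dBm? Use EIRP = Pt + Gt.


EIRP = Pt + Gt = 26.140 + 8.5100 = 34.65 dBm

34.65 dBm


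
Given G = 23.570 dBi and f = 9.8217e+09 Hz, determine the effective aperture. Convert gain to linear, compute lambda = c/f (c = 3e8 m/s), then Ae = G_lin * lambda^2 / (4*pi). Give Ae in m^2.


lambda = c / f = 3.0000e+08 / 9.8217e+09 = 0.03054461 m
G_linear = 10^(23.570/10) = 227.5097
Ae = G_linear * lambda^2 / (4*pi) = 227.5097 * 0.03054461^2 / (4*pi) = 0.01689 m^2

0.01689 m^2


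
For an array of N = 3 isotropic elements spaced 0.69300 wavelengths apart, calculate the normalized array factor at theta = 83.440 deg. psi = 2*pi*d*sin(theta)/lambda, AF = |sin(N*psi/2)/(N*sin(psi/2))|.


psi = 2*pi*0.69300*sin(83.440 deg) = 4.325739 rad
AF = |sin(3*4.325739/2) / (3*sin(4.325739/2))| = 0.08194

0.08194


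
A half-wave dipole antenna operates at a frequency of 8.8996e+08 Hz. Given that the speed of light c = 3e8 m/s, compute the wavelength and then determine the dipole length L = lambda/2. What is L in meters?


lambda = c / f = 3.0000e+08 / 8.8996e+08 = 0.3370938 m
L = lambda / 2 = 0.3370938 / 2 = 0.1685 m

0.1685 m


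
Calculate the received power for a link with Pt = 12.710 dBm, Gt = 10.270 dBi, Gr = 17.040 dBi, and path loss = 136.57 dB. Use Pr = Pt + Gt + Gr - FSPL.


Pr = 12.710 + 10.270 + 17.040 - 136.57 = -96.55 dBm

-96.55 dBm


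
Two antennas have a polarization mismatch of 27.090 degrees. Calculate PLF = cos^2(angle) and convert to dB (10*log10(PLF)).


PLF_linear = cos^2(27.090 deg) = 0.7926204
PLF_dB = 10 * log10(0.7926204) = -1.009 dB

-1.009 dB


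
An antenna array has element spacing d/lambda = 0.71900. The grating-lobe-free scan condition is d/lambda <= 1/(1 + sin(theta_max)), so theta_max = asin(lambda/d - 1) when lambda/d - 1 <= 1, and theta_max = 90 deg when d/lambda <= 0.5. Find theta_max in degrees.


lambda/d - 1 = 1/0.71900 - 1 = 0.3908206
theta_max = asin(0.3908206) = 23.01 deg

23.01 deg


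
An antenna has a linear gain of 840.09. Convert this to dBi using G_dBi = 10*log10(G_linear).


G_dBi = 10 * log10(840.09) = 29.24 dBi

29.24 dBi


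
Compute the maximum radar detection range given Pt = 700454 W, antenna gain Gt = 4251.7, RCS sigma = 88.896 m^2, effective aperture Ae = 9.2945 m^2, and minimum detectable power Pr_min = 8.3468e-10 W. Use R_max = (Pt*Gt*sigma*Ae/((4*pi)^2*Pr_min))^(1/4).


R^4 = 700454*4251.7*88.896*9.2945 / ((4*pi)^2 * 8.3468e-10) = 1.866856e+19
R_max = 1.866856e+19^0.25 = 65732 m

65732 m


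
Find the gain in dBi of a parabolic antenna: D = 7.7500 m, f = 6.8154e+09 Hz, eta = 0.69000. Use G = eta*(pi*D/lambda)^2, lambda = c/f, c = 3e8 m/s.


lambda = c / f = 3.0000e+08 / 6.8154e+09 = 0.04401796 m
G_linear = 0.69000 * (pi * 7.7500 / 0.04401796)^2 = 211102.0
G_dBi = 10 * log10(211102.0) = 53.24 dBi

53.24 dBi


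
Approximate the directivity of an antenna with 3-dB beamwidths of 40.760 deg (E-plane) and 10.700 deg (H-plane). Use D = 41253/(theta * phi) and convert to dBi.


D_linear = 41253 / (40.760 * 10.700) = 94.58834
D_dBi = 10 * log10(94.58834) = 19.76 dBi

19.76 dBi


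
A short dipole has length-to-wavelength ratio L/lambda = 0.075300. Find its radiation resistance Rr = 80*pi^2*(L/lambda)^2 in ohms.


Rr = 80 * pi^2 * (0.075300)^2 = 80 * 9.869604 * 5.670090e-03 = 4.477 ohm

4.477 ohm


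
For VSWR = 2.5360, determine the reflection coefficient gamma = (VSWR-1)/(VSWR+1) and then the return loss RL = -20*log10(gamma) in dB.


gamma = (2.5360 - 1) / (2.5360 + 1) = 0.4343891
RL = -20 * log10(0.4343891) = 7.242 dB

7.242 dB


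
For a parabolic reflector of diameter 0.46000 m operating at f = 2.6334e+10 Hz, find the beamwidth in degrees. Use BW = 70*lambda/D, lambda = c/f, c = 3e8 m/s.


lambda = c / f = 3.0000e+08 / 2.6334e+10 = 0.01139212 m
BW = 70 * 0.01139212 / 0.46000 = 1.734 deg

1.734 deg


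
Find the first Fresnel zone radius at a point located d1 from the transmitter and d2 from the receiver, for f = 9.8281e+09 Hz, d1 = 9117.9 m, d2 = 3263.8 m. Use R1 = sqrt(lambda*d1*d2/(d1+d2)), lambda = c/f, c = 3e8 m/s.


lambda = c / f = 3.0000e+08 / 9.8281e+09 = 0.03052472 m
R1 = sqrt(0.03052472 * 9117.9 * 3263.8 / (9117.9 + 3263.8)) = 8.565 m

8.565 m


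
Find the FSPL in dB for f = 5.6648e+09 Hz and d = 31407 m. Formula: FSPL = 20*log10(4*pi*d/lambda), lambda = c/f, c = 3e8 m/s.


lambda = c / f = 3.0000e+08 / 5.6648e+09 = 0.05295862 m
FSPL = 20 * log10(4*pi*31407/0.05295862) = 137.4 dB

137.4 dB


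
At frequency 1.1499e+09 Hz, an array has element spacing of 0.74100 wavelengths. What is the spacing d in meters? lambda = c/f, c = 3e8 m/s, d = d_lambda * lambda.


lambda = c / f = 3.0000e+08 / 1.1499e+09 = 0.2608923 m
d = 0.74100 * 0.2608923 = 0.1933 m

0.1933 m


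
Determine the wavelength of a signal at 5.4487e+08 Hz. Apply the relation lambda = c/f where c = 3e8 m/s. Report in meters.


lambda = c / f = 3.0000e+08 / 5.4487e+08 = 0.5506 m

0.5506 m


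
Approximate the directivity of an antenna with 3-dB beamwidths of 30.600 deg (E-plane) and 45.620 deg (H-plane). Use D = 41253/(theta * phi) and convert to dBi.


D_linear = 41253 / (30.600 * 45.620) = 29.55145
D_dBi = 10 * log10(29.55145) = 14.71 dBi

14.71 dBi


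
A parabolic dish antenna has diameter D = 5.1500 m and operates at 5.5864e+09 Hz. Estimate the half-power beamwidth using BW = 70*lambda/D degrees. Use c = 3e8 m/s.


lambda = c / f = 3.0000e+08 / 5.5864e+09 = 0.05370185 m
BW = 70 * 0.05370185 / 5.1500 = 0.7299 deg

0.7299 deg


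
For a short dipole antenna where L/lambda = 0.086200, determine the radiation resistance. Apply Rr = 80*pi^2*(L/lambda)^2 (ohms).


Rr = 80 * pi^2 * (0.086200)^2 = 80 * 9.869604 * 7.430440e-03 = 5.867 ohm

5.867 ohm


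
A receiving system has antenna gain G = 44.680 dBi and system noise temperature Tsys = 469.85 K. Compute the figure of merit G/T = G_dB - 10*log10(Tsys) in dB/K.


G/T = 44.680 - 10*log10(469.85) = 44.680 - 26.71959 = 17.96 dB/K

17.96 dB/K


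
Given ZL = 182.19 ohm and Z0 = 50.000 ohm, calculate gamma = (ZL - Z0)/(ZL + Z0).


gamma = (182.19 - 50.000) / (182.19 + 50.000) = 0.5693

0.5693


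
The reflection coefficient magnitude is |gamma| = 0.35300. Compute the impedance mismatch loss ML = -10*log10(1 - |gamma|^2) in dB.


ML = -10 * log10(1 - 0.35300^2) = -10 * log10(0.875391) = 0.5780 dB

0.5780 dB


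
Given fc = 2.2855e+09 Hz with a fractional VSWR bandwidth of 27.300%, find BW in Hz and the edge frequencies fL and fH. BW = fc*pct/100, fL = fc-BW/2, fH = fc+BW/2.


BW = 2.2855e+09 * 27.300/100 = 6.239415e+08 Hz
fL = 2.2855e+09 - 6.239415e+08/2 = 1.974e+09 Hz
fH = 2.2855e+09 + 6.239415e+08/2 = 2.597e+09 Hz

BW=6.239e+08 Hz, fL=1.974e+09 Hz, fH=2.597e+09 Hz


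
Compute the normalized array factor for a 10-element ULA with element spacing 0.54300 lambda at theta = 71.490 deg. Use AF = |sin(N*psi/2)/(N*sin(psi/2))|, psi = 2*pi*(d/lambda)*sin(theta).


psi = 2*pi*0.54300*sin(71.490 deg) = 3.235273 rad
AF = |sin(10*3.235273/2) / (10*sin(3.235273/2))| = 0.04520

0.04520


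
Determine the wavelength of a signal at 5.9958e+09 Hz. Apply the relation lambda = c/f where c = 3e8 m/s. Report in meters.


lambda = c / f = 3.0000e+08 / 5.9958e+09 = 0.05004 m

0.05004 m


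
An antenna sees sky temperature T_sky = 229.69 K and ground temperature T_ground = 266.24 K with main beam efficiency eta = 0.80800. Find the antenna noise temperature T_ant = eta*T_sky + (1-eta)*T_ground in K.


T_ant = 0.80800 * 229.69 + (1 - 0.80800) * 266.24 = 236.7 K

236.7 K


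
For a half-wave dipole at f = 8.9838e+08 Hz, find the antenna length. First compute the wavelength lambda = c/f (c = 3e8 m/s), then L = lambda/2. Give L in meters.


lambda = c / f = 3.0000e+08 / 8.9838e+08 = 0.3339344 m
L = lambda / 2 = 0.3339344 / 2 = 0.1670 m

0.1670 m


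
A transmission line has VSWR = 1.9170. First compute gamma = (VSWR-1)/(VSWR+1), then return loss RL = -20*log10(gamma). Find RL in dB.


gamma = (1.9170 - 1) / (1.9170 + 1) = 0.3143641
RL = -20 * log10(0.3143641) = 10.05 dB

10.05 dB


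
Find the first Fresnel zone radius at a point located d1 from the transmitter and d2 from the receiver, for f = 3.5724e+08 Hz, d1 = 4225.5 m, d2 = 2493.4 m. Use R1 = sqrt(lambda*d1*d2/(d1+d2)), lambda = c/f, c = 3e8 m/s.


lambda = c / f = 3.0000e+08 / 3.5724e+08 = 0.8397716 m
R1 = sqrt(0.8397716 * 4225.5 * 2493.4 / (4225.5 + 2493.4)) = 36.29 m

36.29 m


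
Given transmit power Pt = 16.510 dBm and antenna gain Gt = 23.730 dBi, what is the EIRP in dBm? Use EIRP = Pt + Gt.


EIRP = Pt + Gt = 16.510 + 23.730 = 40.24 dBm

40.24 dBm


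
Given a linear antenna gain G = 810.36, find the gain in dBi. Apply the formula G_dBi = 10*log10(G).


G_dBi = 10 * log10(810.36) = 29.09 dBi

29.09 dBi


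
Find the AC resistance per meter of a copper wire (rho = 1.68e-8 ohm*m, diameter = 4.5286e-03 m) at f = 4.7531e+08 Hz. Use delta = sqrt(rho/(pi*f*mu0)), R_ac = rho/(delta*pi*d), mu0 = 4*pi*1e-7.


delta = sqrt(1.68e-8 / (pi * 4.7531e+08 * 4*pi*1e-7)) = 2.992170e-06 m
R_ac = 1.68e-8 / (2.992170e-06 * pi * 4.5286e-03) = 0.3946 ohm/m

0.3946 ohm/m


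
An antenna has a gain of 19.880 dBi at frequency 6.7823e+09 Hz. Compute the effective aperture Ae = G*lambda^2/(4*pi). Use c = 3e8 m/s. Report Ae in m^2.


lambda = c / f = 3.0000e+08 / 6.7823e+09 = 0.04423278 m
G_linear = 10^(19.880/10) = 97.27472
Ae = G_linear * lambda^2 / (4*pi) = 97.27472 * 0.04423278^2 / (4*pi) = 0.01515 m^2

0.01515 m^2


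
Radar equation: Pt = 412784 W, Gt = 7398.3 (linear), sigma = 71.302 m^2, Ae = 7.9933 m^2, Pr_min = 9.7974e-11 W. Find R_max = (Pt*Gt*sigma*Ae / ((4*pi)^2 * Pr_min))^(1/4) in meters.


R^4 = 412784*7398.3*71.302*7.9933 / ((4*pi)^2 * 9.7974e-11) = 1.124999e+20
R_max = 1.124999e+20^0.25 = 102988 m

102988 m


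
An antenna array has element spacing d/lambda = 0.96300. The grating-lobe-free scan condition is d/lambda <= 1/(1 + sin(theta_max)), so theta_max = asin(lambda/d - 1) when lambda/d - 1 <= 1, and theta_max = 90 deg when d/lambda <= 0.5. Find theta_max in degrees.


lambda/d - 1 = 1/0.96300 - 1 = 0.03842160
theta_max = asin(0.03842160) = 2.202 deg

2.202 deg


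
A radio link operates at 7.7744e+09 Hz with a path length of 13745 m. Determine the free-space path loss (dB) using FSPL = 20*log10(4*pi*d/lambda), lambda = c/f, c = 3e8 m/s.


lambda = c / f = 3.0000e+08 / 7.7744e+09 = 0.03858819 m
FSPL = 20 * log10(4*pi*13745/0.03858819) = 133.0 dB

133.0 dB


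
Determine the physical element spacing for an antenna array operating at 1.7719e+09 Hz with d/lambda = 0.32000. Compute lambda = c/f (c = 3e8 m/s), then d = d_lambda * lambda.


lambda = c / f = 3.0000e+08 / 1.7719e+09 = 0.1693098 m
d = 0.32000 * 0.1693098 = 0.05418 m

0.05418 m


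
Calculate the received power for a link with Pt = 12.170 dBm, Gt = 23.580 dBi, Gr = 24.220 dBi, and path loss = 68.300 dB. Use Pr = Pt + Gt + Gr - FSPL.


Pr = 12.170 + 23.580 + 24.220 - 68.300 = -8.33 dBm

-8.33 dBm


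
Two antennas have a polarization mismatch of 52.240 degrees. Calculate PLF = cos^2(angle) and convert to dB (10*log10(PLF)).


PLF_linear = cos^2(52.240 deg) = 0.3749790
PLF_dB = 10 * log10(0.3749790) = -4.260 dB

-4.260 dB


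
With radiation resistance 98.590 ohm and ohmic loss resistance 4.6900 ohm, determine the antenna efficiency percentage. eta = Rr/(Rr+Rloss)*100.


eta = 98.590 / (98.590 + 4.6900) * 100 = 95.46%

95.46%


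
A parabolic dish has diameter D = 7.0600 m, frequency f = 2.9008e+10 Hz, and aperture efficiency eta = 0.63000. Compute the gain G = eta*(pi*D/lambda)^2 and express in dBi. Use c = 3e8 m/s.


lambda = c / f = 3.0000e+08 / 2.9008e+10 = 0.01034197 m
G_linear = 0.63000 * (pi * 7.0600 / 0.01034197)^2 = 2.897631e+06
G_dBi = 10 * log10(2.897631e+06) = 64.62 dBi

64.62 dBi


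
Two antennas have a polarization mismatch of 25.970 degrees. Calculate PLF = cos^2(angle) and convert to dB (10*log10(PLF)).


PLF_linear = cos^2(25.970 deg) = 0.8082432
PLF_dB = 10 * log10(0.8082432) = -0.9246 dB

-0.9246 dB


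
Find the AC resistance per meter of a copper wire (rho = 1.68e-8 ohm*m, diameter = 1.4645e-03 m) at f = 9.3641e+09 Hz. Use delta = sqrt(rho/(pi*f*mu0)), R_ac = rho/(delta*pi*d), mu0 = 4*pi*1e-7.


delta = sqrt(1.68e-8 / (pi * 9.3641e+09 * 4*pi*1e-7)) = 6.741270e-07 m
R_ac = 1.68e-8 / (6.741270e-07 * pi * 1.4645e-03) = 5.417 ohm/m

5.417 ohm/m


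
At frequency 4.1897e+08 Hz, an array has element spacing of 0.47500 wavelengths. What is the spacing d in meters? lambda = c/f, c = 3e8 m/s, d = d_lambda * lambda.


lambda = c / f = 3.0000e+08 / 4.1897e+08 = 0.7160417 m
d = 0.47500 * 0.7160417 = 0.3401 m

0.3401 m


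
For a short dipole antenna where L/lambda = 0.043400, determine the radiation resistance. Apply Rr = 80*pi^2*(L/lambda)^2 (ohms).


Rr = 80 * pi^2 * (0.043400)^2 = 80 * 9.869604 * 1.883560e-03 = 1.487 ohm

1.487 ohm


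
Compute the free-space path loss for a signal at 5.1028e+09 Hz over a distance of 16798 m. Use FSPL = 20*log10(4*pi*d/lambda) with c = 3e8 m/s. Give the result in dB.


lambda = c / f = 3.0000e+08 / 5.1028e+09 = 0.05879125 m
FSPL = 20 * log10(4*pi*16798/0.05879125) = 131.1 dB

131.1 dB


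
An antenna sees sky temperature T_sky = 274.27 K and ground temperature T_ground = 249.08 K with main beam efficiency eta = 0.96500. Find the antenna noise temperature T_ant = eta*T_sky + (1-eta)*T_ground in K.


T_ant = 0.96500 * 274.27 + (1 - 0.96500) * 249.08 = 273.4 K

273.4 K


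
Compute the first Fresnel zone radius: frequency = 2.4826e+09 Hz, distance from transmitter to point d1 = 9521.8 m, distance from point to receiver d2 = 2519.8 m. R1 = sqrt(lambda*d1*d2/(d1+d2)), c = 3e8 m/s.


lambda = c / f = 3.0000e+08 / 2.4826e+09 = 0.1208411 m
R1 = sqrt(0.1208411 * 9521.8 * 2519.8 / (9521.8 + 2519.8)) = 15.52 m

15.52 m


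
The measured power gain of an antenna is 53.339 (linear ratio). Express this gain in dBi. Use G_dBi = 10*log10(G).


G_dBi = 10 * log10(53.339) = 17.27 dBi

17.27 dBi


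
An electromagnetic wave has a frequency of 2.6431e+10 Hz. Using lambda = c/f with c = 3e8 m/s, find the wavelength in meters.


lambda = c / f = 3.0000e+08 / 2.6431e+10 = 0.01135 m

0.01135 m


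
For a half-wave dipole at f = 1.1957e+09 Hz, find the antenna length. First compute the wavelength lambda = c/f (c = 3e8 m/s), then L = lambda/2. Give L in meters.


lambda = c / f = 3.0000e+08 / 1.1957e+09 = 0.2508991 m
L = lambda / 2 = 0.2508991 / 2 = 0.1254 m

0.1254 m


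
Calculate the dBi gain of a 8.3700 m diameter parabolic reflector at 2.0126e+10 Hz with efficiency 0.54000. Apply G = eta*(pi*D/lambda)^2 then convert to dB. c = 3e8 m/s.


lambda = c / f = 3.0000e+08 / 2.0126e+10 = 0.01490609 m
G_linear = 0.54000 * (pi * 8.3700 / 0.01490609)^2 = 1.680417e+06
G_dBi = 10 * log10(1.680417e+06) = 62.25 dBi

62.25 dBi


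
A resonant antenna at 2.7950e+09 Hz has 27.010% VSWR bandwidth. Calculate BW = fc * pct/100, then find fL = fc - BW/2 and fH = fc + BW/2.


BW = 2.7950e+09 * 27.010/100 = 7.549295e+08 Hz
fL = 2.7950e+09 - 7.549295e+08/2 = 2.418e+09 Hz
fH = 2.7950e+09 + 7.549295e+08/2 = 3.172e+09 Hz

BW=7.549e+08 Hz, fL=2.418e+09 Hz, fH=3.172e+09 Hz


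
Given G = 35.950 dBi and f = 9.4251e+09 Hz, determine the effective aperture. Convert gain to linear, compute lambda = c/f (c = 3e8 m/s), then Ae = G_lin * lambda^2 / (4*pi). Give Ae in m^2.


lambda = c / f = 3.0000e+08 / 9.4251e+09 = 0.03182990 m
G_linear = 10^(35.950/10) = 3935.501
Ae = G_linear * lambda^2 / (4*pi) = 3935.501 * 0.03182990^2 / (4*pi) = 0.3173 m^2

0.3173 m^2


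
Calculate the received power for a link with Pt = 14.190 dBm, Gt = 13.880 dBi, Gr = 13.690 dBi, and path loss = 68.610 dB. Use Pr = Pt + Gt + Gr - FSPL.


Pr = 14.190 + 13.880 + 13.690 - 68.610 = -26.85 dBm

-26.85 dBm


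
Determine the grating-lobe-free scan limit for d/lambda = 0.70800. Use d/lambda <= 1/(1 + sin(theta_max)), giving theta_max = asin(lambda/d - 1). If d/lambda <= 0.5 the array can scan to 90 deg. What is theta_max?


lambda/d - 1 = 1/0.70800 - 1 = 0.4124294
theta_max = asin(0.4124294) = 24.36 deg

24.36 deg


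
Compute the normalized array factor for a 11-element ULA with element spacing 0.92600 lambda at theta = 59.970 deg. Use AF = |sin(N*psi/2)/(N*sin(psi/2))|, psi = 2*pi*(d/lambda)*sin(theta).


psi = 2*pi*0.92600*sin(59.970 deg) = 5.037211 rad
AF = |sin(11*5.037211/2) / (11*sin(5.037211/2))| = 0.08404

0.08404


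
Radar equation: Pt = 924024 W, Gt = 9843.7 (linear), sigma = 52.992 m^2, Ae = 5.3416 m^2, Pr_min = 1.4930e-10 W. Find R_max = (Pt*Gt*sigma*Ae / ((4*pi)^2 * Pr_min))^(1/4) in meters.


R^4 = 924024*9843.7*52.992*5.3416 / ((4*pi)^2 * 1.4930e-10) = 1.092053e+20
R_max = 1.092053e+20^0.25 = 102226 m

102226 m


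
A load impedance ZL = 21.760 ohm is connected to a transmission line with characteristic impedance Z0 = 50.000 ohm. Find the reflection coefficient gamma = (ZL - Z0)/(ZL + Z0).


gamma = (21.760 - 50.000) / (21.760 + 50.000) = -0.3935

-0.3935


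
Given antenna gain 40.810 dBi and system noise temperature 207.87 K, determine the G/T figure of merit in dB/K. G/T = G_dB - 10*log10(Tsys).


G/T = 40.810 - 10*log10(207.87) = 40.810 - 23.17792 = 17.63 dB/K

17.63 dB/K


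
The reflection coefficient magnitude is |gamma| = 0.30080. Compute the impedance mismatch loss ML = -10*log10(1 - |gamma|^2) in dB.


ML = -10 * log10(1 - 0.30080^2) = -10 * log10(0.90951936) = 0.4119 dB

0.4119 dB


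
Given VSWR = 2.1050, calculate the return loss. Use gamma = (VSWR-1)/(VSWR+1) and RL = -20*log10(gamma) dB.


gamma = (2.1050 - 1) / (2.1050 + 1) = 0.3558776
RL = -20 * log10(0.3558776) = 8.974 dB

8.974 dB


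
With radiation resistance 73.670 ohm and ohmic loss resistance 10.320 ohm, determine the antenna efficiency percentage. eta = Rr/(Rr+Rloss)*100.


eta = 73.670 / (73.670 + 10.320) * 100 = 87.71%

87.71%


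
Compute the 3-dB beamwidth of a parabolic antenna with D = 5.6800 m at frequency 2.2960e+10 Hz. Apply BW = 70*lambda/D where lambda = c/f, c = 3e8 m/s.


lambda = c / f = 3.0000e+08 / 2.2960e+10 = 0.01306620 m
BW = 70 * 0.01306620 / 5.6800 = 0.1610 deg

0.1610 deg


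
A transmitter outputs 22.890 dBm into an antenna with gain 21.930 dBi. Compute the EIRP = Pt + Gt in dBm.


EIRP = Pt + Gt = 22.890 + 21.930 = 44.82 dBm

44.82 dBm


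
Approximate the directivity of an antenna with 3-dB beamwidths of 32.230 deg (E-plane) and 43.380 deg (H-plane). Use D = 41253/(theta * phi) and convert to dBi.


D_linear = 41253 / (32.230 * 43.380) = 29.50568
D_dBi = 10 * log10(29.50568) = 14.70 dBi

14.70 dBi


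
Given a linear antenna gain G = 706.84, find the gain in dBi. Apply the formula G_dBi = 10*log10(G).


G_dBi = 10 * log10(706.84) = 28.49 dBi

28.49 dBi
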